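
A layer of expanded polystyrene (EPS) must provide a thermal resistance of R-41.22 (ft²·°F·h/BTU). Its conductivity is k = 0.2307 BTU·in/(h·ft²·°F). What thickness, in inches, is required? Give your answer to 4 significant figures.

L = R × k = 41.22 × 0.2307 = 9.5095 in

9.509 in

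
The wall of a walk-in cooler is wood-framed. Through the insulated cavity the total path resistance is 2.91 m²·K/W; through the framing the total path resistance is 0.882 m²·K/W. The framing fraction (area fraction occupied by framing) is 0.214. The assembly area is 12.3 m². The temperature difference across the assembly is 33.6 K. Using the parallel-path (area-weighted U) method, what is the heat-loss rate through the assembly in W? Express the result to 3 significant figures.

U_eff = 0.786/2.91 + 0.214/0.882 = 0.2701 + 0.2426 = 0.5127
R_eff = 1/U_eff = 1.95 m²·K/W
Q = 12.3 × 33.6 / 1.95 = 211.9 W

212 W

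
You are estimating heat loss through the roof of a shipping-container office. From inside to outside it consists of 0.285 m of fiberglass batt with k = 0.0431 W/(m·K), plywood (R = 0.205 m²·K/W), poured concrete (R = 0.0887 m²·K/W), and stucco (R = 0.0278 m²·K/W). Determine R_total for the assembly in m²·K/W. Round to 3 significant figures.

6.93 m²·K/W

0.285/0.0431 = 6.613
R_total = 6.613 + 0.205 + 0.0887 + 0.0278 = 6.934 m²·K/W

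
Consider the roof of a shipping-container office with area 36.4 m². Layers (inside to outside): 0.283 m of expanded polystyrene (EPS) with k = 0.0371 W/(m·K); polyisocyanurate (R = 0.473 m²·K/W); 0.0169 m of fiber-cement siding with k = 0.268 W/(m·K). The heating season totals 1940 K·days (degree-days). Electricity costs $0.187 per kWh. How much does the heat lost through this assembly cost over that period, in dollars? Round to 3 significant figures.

38.8 dollars

0.283/0.0371 = 7.628
0.0169/0.268 = 0.06306
R_total = 7.628 + 0.473 + 0.06306 = 8.164 m²·K/W
E = A × HDD × 24 / R / 1000 = 36.4 × 1940 × 24 / 8.164 / 1000 = 207.6 kWh
Cost = 207.6 × 0.187 = $38.82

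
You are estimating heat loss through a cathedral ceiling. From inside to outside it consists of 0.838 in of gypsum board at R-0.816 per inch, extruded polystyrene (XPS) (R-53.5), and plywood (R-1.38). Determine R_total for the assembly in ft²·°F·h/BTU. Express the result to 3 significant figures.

0.838 × 0.816 = 0.6838
R_total = 0.6838 + 53.5 + 1.38 = 55.56 ft²·°F·h/BTU

55.6 ft²·°F·h/BTU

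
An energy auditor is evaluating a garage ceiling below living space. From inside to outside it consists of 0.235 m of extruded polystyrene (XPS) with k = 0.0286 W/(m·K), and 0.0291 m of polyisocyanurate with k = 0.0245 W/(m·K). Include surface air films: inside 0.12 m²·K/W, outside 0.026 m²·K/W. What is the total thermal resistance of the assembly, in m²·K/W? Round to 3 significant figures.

0.235/0.0286 = 8.217
0.0291/0.0245 = 1.188
R_total = 0.12 + 8.217 + 1.188 + 0.026 = 9.551 m²·K/W

9.55 m²·K/W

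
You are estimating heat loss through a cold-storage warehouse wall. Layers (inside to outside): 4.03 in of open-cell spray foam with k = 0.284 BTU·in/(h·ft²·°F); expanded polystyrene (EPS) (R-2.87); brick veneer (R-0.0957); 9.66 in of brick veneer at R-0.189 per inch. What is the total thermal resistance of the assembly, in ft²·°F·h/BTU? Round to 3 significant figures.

4.03/0.284 = 14.19
9.66 × 0.189 = 1.826
R_total = 14.19 + 2.87 + 0.0957 + 1.826 = 18.98 ft²·°F·h/BTU

19.0 ft²·°F·h/BTU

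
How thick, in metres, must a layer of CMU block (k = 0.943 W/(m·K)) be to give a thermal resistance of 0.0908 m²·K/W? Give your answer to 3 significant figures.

L = R·k = 0.0908 × 0.943 = 0.08562 m

0.0856 m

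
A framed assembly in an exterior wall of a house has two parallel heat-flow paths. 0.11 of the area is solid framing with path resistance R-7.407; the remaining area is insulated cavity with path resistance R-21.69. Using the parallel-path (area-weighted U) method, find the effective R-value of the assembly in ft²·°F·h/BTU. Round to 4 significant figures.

17.89 ft²·°F·h/BTU

U_eff = 0.89/21.69 + 0.11/7.407 = 0.041033 + 0.014851 = 0.055884
R_eff = 1/U_eff = 17.894 ft²·°F·h/BTU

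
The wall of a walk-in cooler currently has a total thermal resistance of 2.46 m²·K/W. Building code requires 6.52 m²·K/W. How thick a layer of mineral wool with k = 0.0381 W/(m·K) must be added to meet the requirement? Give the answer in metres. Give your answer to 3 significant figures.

0.155 m

ΔR = 6.52 − 2.46 = 4.06 m²·K/W
L = ΔR × k = 4.06 × 0.0381 = 0.1547 m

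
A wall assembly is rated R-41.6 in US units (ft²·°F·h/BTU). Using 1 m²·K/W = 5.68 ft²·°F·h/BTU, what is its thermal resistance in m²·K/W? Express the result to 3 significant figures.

R_SI = 41.6/5.68 = 7.324

7.32 m²·K/W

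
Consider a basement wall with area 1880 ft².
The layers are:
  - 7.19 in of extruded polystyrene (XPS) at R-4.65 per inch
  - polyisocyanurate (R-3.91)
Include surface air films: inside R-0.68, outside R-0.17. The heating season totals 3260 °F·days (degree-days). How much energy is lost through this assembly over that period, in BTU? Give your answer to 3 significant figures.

3850000 BTU

7.19 × 4.65 = 33.43
R_total = 0.68 + 33.43 + 3.91 + 0.17 = 38.19 ft²·°F·h/BTU
E = A × HDD × 24 / R = 1880 × 3260 × 24 / 38.19 = 3851000 BTU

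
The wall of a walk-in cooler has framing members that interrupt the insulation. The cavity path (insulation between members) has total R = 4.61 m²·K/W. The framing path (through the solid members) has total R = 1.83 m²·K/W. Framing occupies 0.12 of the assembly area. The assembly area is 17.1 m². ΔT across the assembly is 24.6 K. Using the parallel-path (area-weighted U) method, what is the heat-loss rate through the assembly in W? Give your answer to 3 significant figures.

108 W

U_eff = 0.88/4.61 + 0.12/1.83 = 0.1909 + 0.06557 = 0.2565
R_eff = 1/U_eff = 3.899 m²·K/W
Q = 17.1 × 24.6 / 3.899 = 107.9 W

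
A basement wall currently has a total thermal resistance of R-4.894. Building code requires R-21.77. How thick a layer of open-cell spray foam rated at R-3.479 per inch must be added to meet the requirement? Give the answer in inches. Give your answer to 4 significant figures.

ΔR = 21.77 − 4.894 = 16.876 ft²·°F·h/BTU
L = ΔR / (R/in) = 16.876/3.479 = 4.8508 in

4.851 in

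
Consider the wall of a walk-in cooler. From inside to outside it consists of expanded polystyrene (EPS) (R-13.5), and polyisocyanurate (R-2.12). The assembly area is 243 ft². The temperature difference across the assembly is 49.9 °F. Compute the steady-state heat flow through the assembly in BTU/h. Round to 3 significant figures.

776 BTU/h

R_total = 13.5 + 2.12 = 15.62 ft²·°F·h/BTU
Q = A·ΔT/R = 243 × 49.9 / 15.62 = 776.3 BTU/h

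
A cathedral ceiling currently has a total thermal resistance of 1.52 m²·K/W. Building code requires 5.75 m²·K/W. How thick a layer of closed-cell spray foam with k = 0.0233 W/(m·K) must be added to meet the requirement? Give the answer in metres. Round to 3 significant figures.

ΔR = 5.75 − 1.52 = 4.23 m²·K/W
L = ΔR × k = 4.23 × 0.0233 = 0.09856 m

0.0986 m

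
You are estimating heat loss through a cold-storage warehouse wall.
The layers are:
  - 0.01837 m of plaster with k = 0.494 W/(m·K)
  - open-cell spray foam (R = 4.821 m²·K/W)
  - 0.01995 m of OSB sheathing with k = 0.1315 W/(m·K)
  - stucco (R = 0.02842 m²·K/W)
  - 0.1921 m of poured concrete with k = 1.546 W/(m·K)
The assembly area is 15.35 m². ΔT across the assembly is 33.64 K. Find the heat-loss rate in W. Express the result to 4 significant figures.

0.01837/0.494 = 0.037186
0.01995/0.1315 = 0.15171
0.1921/1.546 = 0.12426
R_total = 0.037186 + 4.821 + 0.15171 + 0.02842 + 0.12426 = 5.1626 m²·K/W
Q = A·ΔT/R = 15.35 × 33.64 / 5.1626 = 100.02 W

100.0 W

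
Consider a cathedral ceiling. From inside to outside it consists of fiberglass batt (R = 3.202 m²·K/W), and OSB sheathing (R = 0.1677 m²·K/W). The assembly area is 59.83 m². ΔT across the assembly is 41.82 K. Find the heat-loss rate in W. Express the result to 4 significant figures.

742.5 W

R_total = 3.202 + 0.1677 = 3.3697 m²·K/W
Q = A·ΔT/R = 59.83 × 41.82 / 3.3697 = 742.53 W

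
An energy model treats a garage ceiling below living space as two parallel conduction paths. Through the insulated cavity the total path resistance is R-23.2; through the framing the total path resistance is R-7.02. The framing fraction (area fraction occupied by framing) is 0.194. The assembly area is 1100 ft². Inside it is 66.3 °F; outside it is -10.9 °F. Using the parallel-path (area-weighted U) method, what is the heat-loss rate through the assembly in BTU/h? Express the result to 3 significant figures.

5300 BTU/h

U_eff = 0.806/23.2 + 0.194/7.02 = 0.03474 + 0.02764 = 0.06238
R_eff = 1/U_eff = 16.03 ft²·°F·h/BTU
Q = 1100 × (66.3 − (-10.9)) / 16.03 = 5297 BTU/h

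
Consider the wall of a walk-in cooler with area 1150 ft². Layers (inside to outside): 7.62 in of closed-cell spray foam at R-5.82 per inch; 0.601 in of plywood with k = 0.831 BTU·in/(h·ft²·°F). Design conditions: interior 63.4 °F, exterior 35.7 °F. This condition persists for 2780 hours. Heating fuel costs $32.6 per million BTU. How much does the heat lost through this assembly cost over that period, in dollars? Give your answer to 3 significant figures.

64.1 dollars

7.62 × 5.82 = 44.35
0.601/0.831 = 0.7232
R_total = 44.35 + 0.7232 = 45.07 ft²·°F·h/BTU
Q = 1150 × (63.4 − 35.7) / 45.07 = 706.8 BTU/h
E = 706.8 × 2780 = 1965000 BTU
Cost = 1965000/10⁶ × 32.6 = $64.05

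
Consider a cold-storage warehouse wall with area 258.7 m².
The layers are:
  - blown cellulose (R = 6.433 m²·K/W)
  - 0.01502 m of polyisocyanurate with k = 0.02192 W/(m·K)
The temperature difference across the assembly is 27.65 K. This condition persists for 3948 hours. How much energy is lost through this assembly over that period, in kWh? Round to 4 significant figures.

0.01502/0.02192 = 0.68522
R_total = 6.433 + 0.68522 = 7.1182 m²·K/W
Q = 258.7 × 27.65 / 7.1182 = 1004.9 W
E = 1004.9 W × 3948 h / 1000 = 3967.3 kWh

3967 kWh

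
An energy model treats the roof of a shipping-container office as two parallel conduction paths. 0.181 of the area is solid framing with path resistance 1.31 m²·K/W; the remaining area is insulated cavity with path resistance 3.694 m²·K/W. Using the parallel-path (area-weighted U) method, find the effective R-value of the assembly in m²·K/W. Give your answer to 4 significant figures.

U_eff = 0.819/3.694 + 0.181/1.31 = 0.22171 + 0.13817 = 0.35988
R_eff = 1/U_eff = 2.7787 m²·K/W

2.779 m²·K/W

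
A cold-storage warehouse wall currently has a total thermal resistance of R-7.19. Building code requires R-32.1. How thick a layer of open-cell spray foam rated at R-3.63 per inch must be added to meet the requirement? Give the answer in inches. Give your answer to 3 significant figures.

6.86 in

ΔR = 32.1 − 7.19 = 24.91 ft²·°F·h/BTU
L = ΔR / (R/in) = 24.91/3.63 = 6.862 in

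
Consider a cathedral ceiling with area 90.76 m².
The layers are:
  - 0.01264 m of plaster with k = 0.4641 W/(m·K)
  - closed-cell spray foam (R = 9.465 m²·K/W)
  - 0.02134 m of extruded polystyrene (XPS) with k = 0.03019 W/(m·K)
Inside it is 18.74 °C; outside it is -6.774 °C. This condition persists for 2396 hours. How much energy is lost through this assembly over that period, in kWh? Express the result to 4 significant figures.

0.01264/0.4641 = 0.027236
0.02134/0.03019 = 0.70686
R_total = 0.027236 + 9.465 + 0.70686 = 10.199 m²·K/W
Q = 90.76 × (18.74 − (-6.774)) / 10.199 = 227.04 W
E = 227.04 W × 2396 h / 1000 = 544 kWh

544.0 kWh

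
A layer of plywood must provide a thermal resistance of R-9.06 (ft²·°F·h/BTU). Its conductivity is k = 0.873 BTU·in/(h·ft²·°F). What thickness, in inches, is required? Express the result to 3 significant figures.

7.91 in

L = R × k = 9.06 × 0.873 = 7.909 in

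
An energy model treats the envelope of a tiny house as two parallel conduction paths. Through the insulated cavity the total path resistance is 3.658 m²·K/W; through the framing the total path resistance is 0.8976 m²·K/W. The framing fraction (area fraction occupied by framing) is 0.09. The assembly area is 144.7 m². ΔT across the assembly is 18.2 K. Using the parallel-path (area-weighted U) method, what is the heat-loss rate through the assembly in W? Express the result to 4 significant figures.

919.2 W

U_eff = 0.91/3.658 + 0.09/0.8976 = 0.24877 + 0.10027 = 0.34904
R_eff = 1/U_eff = 2.865 m²·K/W
Q = 144.7 × 18.2 / 2.865 = 919.2 W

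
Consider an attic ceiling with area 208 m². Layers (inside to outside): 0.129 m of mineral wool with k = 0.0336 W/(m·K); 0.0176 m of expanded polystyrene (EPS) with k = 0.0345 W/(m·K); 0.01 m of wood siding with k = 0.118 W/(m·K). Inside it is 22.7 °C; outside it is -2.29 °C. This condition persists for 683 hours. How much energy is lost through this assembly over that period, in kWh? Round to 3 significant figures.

0.129/0.0336 = 3.839
0.0176/0.0345 = 0.5101
0.01/0.118 = 0.08475
R_total = 3.839 + 0.5101 + 0.08475 = 4.434 m²·K/W
Q = 208 × (22.7 − (-2.29)) / 4.434 = 1172 W
E = 1172 W × 683 h / 1000 = 800.6 kWh

801 kWh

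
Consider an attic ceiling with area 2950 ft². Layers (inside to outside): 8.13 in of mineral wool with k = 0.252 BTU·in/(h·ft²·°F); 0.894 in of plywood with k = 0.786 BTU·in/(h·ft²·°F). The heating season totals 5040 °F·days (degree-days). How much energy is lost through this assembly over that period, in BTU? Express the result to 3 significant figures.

8.13/0.252 = 32.26
0.894/0.786 = 1.137
R_total = 32.26 + 1.137 = 33.4 ft²·°F·h/BTU
E = A × HDD × 24 / R = 2950 × 5040 × 24 / 33.4 = 10680000 BTU

10700000 BTU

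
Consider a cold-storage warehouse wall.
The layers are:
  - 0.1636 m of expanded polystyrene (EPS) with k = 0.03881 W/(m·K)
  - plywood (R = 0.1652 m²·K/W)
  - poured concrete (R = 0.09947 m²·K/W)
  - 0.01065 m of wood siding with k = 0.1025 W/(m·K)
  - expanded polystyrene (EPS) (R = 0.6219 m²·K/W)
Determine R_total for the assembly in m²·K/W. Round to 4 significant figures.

5.206 m²·K/W

0.1636/0.03881 = 4.2154
0.01065/0.1025 = 0.1039
R_total = 4.2154 + 0.1652 + 0.09947 + 0.1039 + 0.6219 = 5.2059 m²·K/W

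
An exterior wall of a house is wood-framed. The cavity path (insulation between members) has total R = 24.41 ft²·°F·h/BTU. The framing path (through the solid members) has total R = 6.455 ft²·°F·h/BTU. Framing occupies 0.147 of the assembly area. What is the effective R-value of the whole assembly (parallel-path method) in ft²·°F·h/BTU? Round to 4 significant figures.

U_eff = 0.853/24.41 + 0.147/6.455 = 0.034945 + 0.022773 = 0.057718
R_eff = 1/U_eff = 17.326 ft²·°F·h/BTU

17.33 ft²·°F·h/BTU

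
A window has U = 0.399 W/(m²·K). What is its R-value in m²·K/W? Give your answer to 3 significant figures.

R = 1/U = 1/0.399 = 2.506

2.51 m²·K/W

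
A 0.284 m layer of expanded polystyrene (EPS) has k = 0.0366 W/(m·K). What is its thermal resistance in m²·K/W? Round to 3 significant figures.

R = L/k = 0.284/0.0366 = 7.76 m²·K/W

7.76 m²·K/W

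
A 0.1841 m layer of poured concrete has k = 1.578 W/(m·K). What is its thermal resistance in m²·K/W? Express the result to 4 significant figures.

0.1167 m²·K/W

R = L/k = 0.1841/1.578 = 0.11667 m²·K/W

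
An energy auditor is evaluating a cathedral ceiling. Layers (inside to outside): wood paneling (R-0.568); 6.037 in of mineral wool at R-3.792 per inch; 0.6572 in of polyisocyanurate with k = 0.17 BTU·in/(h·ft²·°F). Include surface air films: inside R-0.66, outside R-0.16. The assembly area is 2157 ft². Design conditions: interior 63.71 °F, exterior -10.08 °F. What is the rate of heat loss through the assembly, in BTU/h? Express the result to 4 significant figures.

5655 BTU/h

6.037 × 3.792 = 22.892
0.6572/0.17 = 3.8659
R_total = 0.66 + 0.568 + 22.892 + 3.8659 + 0.16 = 28.146 ft²·°F·h/BTU
Q = A·ΔT/R = 2157 × (63.71 − (-10.08)) / 28.146 = 5654.9 BTU/h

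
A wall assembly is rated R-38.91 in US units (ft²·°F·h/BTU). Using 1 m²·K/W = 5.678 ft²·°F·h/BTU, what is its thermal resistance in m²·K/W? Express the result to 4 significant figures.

R_SI = 38.91/5.678 = 6.8528

6.853 m²·K/W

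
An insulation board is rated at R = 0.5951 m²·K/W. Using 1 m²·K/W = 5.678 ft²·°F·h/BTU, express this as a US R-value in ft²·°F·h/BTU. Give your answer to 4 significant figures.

3.379 ft²·°F·h/BTU

R_US = 0.5951 × 5.678 = 3.379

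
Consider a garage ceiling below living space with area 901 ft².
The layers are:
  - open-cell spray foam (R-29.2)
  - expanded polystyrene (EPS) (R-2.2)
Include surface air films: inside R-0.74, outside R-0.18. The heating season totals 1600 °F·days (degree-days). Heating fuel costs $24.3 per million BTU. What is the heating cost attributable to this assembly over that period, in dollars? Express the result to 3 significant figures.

R_total = 0.74 + 29.2 + 2.2 + 0.18 = 32.32 ft²·°F·h/BTU
E = A × HDD × 24 / R = 901 × 1600 × 24 / 32.32 = 1070000 BTU
Cost = 1070000/10⁶ × 24.3 = $26.01

26.0 dollars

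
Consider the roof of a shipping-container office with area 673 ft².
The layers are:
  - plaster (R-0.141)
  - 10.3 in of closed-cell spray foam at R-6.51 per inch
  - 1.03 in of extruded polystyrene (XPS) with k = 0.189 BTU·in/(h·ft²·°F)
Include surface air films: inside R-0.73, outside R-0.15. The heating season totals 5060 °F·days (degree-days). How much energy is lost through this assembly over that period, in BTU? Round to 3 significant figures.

1110000 BTU

10.3 × 6.51 = 67.05
1.03/0.189 = 5.45
R_total = 0.73 + 0.141 + 67.05 + 5.45 + 0.15 = 73.52 ft²·°F·h/BTU
E = A × HDD × 24 / R = 673 × 5060 × 24 / 73.52 = 1112000 BTU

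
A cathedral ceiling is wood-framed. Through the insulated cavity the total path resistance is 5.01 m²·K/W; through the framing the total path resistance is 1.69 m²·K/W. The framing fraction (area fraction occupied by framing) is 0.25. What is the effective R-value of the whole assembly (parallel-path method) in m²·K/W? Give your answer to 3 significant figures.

3.36 m²·K/W

U_eff = 0.75/5.01 + 0.25/1.69 = 0.1497 + 0.1479 = 0.2976
R_eff = 1/U_eff = 3.36 m²·K/W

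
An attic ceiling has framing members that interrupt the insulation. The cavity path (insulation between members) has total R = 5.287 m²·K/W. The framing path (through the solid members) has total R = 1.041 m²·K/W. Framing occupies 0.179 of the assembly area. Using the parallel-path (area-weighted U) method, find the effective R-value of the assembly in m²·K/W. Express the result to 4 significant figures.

3.056 m²·K/W

U_eff = 0.821/5.287 + 0.179/1.041 = 0.15529 + 0.17195 = 0.32724
R_eff = 1/U_eff = 3.0559 m²·K/W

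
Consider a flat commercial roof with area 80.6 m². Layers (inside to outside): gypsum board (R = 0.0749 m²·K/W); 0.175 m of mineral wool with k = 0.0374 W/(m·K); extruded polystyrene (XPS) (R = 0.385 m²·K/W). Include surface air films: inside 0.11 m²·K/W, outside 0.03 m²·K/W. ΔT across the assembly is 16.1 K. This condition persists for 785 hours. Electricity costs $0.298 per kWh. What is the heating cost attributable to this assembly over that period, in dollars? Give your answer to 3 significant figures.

0.175/0.0374 = 4.679
R_total = 0.11 + 0.0749 + 4.679 + 0.385 + 0.03 = 5.279 m²·K/W
Q = 80.6 × 16.1 / 5.279 = 245.8 W
E = 245.8 W × 785 h / 1000 = 193 kWh
Cost = 193 × 0.298 = $57.5

57.5 dollars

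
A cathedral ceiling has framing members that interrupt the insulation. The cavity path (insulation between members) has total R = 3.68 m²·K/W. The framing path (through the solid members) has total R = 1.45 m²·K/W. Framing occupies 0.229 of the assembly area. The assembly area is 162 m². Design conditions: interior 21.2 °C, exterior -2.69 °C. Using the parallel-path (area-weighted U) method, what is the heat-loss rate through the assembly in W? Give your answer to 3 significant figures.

U_eff = 0.771/3.68 + 0.229/1.45 = 0.2095 + 0.1579 = 0.3674
R_eff = 1/U_eff = 2.722 m²·K/W
Q = 162 × (21.2 − (-2.69)) / 2.722 = 1422 W

1420 W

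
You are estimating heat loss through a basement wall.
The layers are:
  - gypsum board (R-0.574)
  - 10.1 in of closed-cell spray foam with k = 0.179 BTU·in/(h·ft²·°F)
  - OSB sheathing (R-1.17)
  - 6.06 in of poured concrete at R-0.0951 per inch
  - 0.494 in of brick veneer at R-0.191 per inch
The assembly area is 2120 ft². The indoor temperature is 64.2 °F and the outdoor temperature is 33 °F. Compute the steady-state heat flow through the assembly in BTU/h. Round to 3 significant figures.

10.1/0.179 = 56.42
6.06 × 0.0951 = 0.5763
0.494 × 0.191 = 0.09435
R_total = 0.574 + 56.42 + 1.17 + 0.5763 + 0.09435 = 58.84 ft²·°F·h/BTU
Q = A·ΔT/R = 2120 × (64.2 − 33) / 58.84 = 1124 BTU/h

1120 BTU/h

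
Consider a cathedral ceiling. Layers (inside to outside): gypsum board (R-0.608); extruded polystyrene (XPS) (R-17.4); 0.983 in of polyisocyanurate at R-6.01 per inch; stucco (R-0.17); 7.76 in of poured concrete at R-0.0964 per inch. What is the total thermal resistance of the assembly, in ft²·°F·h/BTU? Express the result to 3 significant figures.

24.8 ft²·°F·h/BTU

0.983 × 6.01 = 5.908
7.76 × 0.0964 = 0.7481
R_total = 0.608 + 17.4 + 5.908 + 0.17 + 0.7481 = 24.83 ft²·°F·h/BTU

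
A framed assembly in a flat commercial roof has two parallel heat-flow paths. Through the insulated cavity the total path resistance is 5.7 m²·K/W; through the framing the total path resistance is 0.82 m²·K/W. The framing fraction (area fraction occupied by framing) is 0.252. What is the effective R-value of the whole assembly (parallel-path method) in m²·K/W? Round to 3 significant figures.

2.28 m²·K/W

U_eff = 0.748/5.7 + 0.252/0.82 = 0.1312 + 0.3073 = 0.4385
R_eff = 1/U_eff = 2.28 m²·K/W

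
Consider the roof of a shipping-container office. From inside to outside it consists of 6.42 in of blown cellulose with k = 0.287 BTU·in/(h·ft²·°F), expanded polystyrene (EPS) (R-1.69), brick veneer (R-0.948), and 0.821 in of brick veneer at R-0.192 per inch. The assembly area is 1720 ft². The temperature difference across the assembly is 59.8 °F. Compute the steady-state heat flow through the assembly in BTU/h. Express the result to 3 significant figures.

6.42/0.287 = 22.37
0.821 × 0.192 = 0.1576
R_total = 22.37 + 1.69 + 0.948 + 0.1576 = 25.16 ft²·°F·h/BTU
Q = A·ΔT/R = 1720 × 59.8 / 25.16 = 4087 BTU/h

4090 BTU/h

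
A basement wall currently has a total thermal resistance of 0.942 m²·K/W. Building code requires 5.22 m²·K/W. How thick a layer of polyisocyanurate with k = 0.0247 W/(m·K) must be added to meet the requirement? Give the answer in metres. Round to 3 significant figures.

0.106 m

ΔR = 5.22 − 0.942 = 4.278 m²·K/W
L = ΔR × k = 4.278 × 0.0247 = 0.1057 m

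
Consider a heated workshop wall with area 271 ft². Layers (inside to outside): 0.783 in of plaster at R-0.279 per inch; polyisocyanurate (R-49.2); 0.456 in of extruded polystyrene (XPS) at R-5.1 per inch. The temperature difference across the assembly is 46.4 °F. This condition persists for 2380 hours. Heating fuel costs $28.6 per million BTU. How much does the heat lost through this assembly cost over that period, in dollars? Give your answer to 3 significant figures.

16.5 dollars

0.783 × 0.279 = 0.2185
0.456 × 5.1 = 2.326
R_total = 0.2185 + 49.2 + 2.326 = 51.74 ft²·°F·h/BTU
Q = 271 × 46.4 / 51.74 = 243 BTU/h
E = 243 × 2380 = 578400 BTU
Cost = 578400/10⁶ × 28.6 = $16.54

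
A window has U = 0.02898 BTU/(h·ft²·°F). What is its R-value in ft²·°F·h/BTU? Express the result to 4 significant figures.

34.51 ft²·°F·h/BTU

R = 1/U = 1/0.02898 = 34.507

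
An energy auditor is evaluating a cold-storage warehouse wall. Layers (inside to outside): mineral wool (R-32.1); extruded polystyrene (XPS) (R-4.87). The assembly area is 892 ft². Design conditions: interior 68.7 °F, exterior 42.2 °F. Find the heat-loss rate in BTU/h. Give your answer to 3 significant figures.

639 BTU/h

R_total = 32.1 + 4.87 = 36.97 ft²·°F·h/BTU
Q = A·ΔT/R = 892 × (68.7 − 42.2) / 36.97 = 639.4 BTU/h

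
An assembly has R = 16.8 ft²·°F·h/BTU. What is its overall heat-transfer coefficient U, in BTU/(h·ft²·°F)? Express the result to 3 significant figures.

0.0595 BTU/(h·ft²·°F)

U = 1/R = 1/16.8 = 0.05952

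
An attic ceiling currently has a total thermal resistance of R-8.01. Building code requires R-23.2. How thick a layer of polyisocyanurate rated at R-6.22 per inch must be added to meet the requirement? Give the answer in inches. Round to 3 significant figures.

2.44 in

ΔR = 23.2 − 8.01 = 15.19 ft²·°F·h/BTU
L = ΔR / (R/in) = 15.19/6.22 = 2.442 in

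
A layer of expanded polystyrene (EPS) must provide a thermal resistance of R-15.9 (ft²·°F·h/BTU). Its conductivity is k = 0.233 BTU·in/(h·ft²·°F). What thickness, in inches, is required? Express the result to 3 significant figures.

L = R × k = 15.9 × 0.233 = 3.705 in

3.70 in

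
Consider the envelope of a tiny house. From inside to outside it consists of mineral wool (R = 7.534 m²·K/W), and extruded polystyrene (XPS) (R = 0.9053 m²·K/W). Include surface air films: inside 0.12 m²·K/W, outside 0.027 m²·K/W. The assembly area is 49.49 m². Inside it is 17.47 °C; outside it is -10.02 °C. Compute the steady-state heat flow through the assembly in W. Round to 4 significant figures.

158.4 W

R_total = 0.12 + 7.534 + 0.9053 + 0.027 = 8.5863 m²·K/W
Q = A·ΔT/R = 49.49 × (17.47 − (-10.02)) / 8.5863 = 158.45 W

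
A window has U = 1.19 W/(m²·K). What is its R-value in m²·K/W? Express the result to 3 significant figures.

R = 1/U = 1/1.19 = 0.8403

0.840 m²·K/W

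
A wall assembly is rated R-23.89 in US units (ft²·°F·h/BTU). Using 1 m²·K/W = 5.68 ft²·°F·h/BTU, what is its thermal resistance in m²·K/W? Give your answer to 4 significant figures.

R_SI = 23.89/5.68 = 4.206

4.206 m²·K/W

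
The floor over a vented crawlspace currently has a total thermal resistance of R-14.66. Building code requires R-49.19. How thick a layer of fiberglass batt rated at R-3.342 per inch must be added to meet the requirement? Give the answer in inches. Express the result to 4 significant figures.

10.33 in

ΔR = 49.19 − 14.66 = 34.53 ft²·°F·h/BTU
L = ΔR / (R/in) = 34.53/3.342 = 10.332 in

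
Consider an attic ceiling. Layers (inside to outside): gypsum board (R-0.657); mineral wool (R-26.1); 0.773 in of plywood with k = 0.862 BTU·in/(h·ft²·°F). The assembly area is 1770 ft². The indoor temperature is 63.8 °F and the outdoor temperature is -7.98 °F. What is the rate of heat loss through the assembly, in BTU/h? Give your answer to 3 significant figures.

0.773/0.862 = 0.8968
R_total = 0.657 + 26.1 + 0.8968 = 27.65 ft²·°F·h/BTU
Q = A·ΔT/R = 1770 × (63.8 − (-7.98)) / 27.65 = 4594 BTU/h

4590 BTU/h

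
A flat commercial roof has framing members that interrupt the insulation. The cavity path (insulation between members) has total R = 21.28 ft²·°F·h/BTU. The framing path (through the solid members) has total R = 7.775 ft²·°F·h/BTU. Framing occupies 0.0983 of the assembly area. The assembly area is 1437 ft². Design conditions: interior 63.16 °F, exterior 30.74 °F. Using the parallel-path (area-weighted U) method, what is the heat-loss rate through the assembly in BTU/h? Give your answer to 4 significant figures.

2563 BTU/h

U_eff = 0.9017/21.28 + 0.0983/7.775 = 0.042373 + 0.012643 = 0.055016
R_eff = 1/U_eff = 18.176 ft²·°F·h/BTU
Q = 1437 × (63.16 − 30.74) / 18.176 = 2563.1 BTU/h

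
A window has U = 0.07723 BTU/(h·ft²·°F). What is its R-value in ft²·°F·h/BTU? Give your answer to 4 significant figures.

R = 1/U = 1/0.07723 = 12.948

12.95 ft²·°F·h/BTU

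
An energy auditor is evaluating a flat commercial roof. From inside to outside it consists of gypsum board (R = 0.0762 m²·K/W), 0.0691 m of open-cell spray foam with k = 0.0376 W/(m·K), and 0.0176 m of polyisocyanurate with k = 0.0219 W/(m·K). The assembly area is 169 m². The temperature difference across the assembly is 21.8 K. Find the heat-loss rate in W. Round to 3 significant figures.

0.0691/0.0376 = 1.838
0.0176/0.0219 = 0.8037
R_total = 0.0762 + 1.838 + 0.8037 = 2.718 m²·K/W
Q = A·ΔT/R = 169 × 21.8 / 2.718 = 1356 W

1360 W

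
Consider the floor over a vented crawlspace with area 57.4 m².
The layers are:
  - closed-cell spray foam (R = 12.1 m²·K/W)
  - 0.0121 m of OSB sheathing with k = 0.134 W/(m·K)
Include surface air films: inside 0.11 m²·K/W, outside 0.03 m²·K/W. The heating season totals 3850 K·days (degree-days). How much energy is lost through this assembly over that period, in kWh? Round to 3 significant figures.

430 kWh

0.0121/0.134 = 0.0903
R_total = 0.11 + 12.1 + 0.0903 + 0.03 = 12.33 m²·K/W
E = A × HDD × 24 / R / 1000 = 57.4 × 3850 × 24 / 12.33 / 1000 = 430.1 kWh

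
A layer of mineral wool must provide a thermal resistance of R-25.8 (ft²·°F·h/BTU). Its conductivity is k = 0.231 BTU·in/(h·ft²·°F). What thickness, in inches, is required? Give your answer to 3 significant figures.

L = R × k = 25.8 × 0.231 = 5.96 in

5.96 in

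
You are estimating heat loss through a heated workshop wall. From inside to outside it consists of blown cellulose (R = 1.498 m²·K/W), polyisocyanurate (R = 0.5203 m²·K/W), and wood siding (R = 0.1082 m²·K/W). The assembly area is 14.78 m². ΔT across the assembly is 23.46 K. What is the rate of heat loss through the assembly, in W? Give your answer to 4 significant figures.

R_total = 1.498 + 0.5203 + 0.1082 = 2.1265 m²·K/W
Q = A·ΔT/R = 14.78 × 23.46 / 2.1265 = 163.06 W

163.1 W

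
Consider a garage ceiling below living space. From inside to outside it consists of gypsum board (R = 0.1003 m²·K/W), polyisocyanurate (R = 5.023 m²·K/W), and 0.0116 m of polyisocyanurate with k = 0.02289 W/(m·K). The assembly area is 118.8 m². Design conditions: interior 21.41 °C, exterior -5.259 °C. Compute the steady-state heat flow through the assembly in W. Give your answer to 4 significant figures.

562.7 W

0.0116/0.02289 = 0.50677
R_total = 0.1003 + 5.023 + 0.50677 = 5.6301 m²·K/W
Q = A·ΔT/R = 118.8 × (21.41 − (-5.259)) / 5.6301 = 562.74 W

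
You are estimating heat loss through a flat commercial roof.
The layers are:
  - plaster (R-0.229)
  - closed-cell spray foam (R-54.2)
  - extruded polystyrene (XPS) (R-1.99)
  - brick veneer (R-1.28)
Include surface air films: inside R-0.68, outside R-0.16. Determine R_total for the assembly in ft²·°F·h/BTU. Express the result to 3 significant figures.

58.5 ft²·°F·h/BTU

R_total = 0.68 + 0.229 + 54.2 + 1.99 + 1.28 + 0.16 = 58.54 ft²·°F·h/BTU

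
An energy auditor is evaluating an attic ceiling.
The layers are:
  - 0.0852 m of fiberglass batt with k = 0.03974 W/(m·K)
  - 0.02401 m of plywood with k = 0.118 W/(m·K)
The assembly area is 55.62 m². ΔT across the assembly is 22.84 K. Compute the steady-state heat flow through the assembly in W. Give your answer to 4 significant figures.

541.2 W

0.0852/0.03974 = 2.1439
0.02401/0.118 = 0.20347
R_total = 2.1439 + 0.20347 = 2.3474 m²·K/W
Q = A·ΔT/R = 55.62 × 22.84 / 2.3474 = 541.18 W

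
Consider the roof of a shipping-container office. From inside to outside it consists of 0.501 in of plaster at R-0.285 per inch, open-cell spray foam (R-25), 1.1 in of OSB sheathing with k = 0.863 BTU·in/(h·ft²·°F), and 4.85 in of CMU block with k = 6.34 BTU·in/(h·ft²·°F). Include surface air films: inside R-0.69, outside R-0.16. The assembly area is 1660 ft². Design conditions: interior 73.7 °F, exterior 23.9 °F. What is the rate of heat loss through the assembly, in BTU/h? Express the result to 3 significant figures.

2950 BTU/h

0.501 × 0.285 = 0.1428
1.1/0.863 = 1.275
4.85/6.34 = 0.765
R_total = 0.69 + 0.1428 + 25 + 1.275 + 0.765 + 0.16 = 28.03 ft²·°F·h/BTU
Q = A·ΔT/R = 1660 × (73.7 − 23.9) / 28.03 = 2949 BTU/h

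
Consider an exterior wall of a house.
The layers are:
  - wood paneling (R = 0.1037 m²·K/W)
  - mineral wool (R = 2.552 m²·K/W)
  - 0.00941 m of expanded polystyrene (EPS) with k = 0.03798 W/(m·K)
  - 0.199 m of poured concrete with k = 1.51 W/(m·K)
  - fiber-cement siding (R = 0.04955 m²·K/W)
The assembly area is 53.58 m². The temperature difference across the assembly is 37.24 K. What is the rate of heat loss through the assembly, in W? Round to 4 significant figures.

646.8 W

0.00941/0.03798 = 0.24776
0.199/1.51 = 0.13179
R_total = 0.1037 + 2.552 + 0.24776 + 0.13179 + 0.04955 = 3.0848 m²·K/W
Q = A·ΔT/R = 53.58 × 37.24 / 3.0848 = 646.82 W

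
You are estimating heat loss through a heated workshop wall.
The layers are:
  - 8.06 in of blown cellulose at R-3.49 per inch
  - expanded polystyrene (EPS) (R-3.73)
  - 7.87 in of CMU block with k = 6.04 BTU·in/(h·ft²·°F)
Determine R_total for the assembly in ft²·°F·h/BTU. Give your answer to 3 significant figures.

33.2 ft²·°F·h/BTU

8.06 × 3.49 = 28.13
7.87/6.04 = 1.303
R_total = 28.13 + 3.73 + 1.303 = 33.16 ft²·°F·h/BTU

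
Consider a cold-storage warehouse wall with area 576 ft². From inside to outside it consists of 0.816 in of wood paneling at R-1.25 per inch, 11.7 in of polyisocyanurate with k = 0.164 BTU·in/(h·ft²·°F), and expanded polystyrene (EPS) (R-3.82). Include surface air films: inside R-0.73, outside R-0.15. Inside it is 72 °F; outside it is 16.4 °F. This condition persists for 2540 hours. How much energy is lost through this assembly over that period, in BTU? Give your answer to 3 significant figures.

0.816 × 1.25 = 1.02
11.7/0.164 = 71.34
R_total = 0.73 + 1.02 + 71.34 + 3.82 + 0.15 = 77.06 ft²·°F·h/BTU
Q = 576 × (72 − 16.4) / 77.06 = 415.6 BTU/h
E = 415.6 × 2540 = 1056000 BTU

1060000 BTU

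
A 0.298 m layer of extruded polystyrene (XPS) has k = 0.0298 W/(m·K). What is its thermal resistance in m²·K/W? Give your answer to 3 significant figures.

10.0 m²·K/W

R = L/k = 0.298/0.0298 = 10 m²·K/W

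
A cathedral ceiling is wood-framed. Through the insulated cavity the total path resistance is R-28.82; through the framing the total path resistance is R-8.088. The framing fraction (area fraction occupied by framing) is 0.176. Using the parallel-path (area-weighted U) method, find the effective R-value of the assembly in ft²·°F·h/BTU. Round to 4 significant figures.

U_eff = 0.824/28.82 + 0.176/8.088 = 0.028591 + 0.021761 = 0.050352
R_eff = 1/U_eff = 19.86 ft²·°F·h/BTU

19.86 ft²·°F·h/BTU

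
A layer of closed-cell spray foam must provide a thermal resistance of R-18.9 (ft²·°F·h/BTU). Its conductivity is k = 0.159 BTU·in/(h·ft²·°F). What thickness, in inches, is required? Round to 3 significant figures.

3.01 in

L = R × k = 18.9 × 0.159 = 3.005 in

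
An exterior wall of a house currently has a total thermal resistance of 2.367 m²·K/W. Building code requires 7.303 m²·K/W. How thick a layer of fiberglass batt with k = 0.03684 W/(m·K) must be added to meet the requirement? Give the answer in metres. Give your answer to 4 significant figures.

0.1818 m

ΔR = 7.303 − 2.367 = 4.936 m²·K/W
L = ΔR × k = 4.936 × 0.03684 = 0.18184 m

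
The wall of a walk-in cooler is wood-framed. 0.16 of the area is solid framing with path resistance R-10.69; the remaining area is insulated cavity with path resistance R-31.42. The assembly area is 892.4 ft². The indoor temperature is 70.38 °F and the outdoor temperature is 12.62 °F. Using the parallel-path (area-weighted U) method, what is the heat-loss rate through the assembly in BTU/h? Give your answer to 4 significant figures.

U_eff = 0.84/31.42 + 0.16/10.69 = 0.026735 + 0.014967 = 0.041702
R_eff = 1/U_eff = 23.98 ft²·°F·h/BTU
Q = 892.4 × (70.38 − 12.62) / 23.98 = 2149.5 BTU/h

2150 BTU/h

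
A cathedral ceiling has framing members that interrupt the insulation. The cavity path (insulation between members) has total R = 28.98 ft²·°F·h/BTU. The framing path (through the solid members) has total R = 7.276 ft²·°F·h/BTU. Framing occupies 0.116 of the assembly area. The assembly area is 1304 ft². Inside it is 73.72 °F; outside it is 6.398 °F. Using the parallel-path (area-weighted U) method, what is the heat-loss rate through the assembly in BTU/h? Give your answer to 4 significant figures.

4077 BTU/h

U_eff = 0.884/28.98 + 0.116/7.276 = 0.030504 + 0.015943 = 0.046447
R_eff = 1/U_eff = 21.53 ft²·°F·h/BTU
Q = 1304 × (73.72 − 6.398) / 21.53 = 4077.5 BTU/h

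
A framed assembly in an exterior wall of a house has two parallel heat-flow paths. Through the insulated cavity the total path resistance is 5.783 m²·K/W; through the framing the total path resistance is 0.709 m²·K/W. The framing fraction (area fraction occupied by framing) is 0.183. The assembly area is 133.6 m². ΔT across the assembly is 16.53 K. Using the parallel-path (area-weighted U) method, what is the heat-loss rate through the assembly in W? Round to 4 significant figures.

U_eff = 0.817/5.783 + 0.183/0.709 = 0.14128 + 0.25811 = 0.39939
R_eff = 1/U_eff = 2.5038 m²·K/W
Q = 133.6 × 16.53 / 2.5038 = 882.01 W

882.0 W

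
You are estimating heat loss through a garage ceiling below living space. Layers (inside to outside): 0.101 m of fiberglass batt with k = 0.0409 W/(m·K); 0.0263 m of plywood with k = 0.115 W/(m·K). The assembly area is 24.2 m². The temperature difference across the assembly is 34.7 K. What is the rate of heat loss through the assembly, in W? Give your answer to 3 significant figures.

0.101/0.0409 = 2.469
0.0263/0.115 = 0.2287
R_total = 2.469 + 0.2287 = 2.698 m²·K/W
Q = A·ΔT/R = 24.2 × 34.7 / 2.698 = 311.2 W

311 W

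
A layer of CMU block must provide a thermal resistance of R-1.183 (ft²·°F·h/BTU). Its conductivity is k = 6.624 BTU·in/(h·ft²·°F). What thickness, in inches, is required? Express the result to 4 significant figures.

7.836 in

L = R × k = 1.183 × 6.624 = 7.8362 in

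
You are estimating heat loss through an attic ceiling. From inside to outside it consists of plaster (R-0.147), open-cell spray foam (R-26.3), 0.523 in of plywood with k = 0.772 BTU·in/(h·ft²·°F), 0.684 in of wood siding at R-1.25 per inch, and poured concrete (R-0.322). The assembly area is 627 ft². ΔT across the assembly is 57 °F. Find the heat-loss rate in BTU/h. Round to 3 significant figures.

1260 BTU/h

0.523/0.772 = 0.6775
0.684 × 1.25 = 0.855
R_total = 0.147 + 26.3 + 0.6775 + 0.855 + 0.322 = 28.3 ft²·°F·h/BTU
Q = A·ΔT/R = 627 × 57 / 28.3 = 1263 BTU/h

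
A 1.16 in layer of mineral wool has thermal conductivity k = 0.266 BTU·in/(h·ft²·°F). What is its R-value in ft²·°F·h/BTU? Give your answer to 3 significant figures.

R = L/k = 1.16/0.266 = 4.361 ft²·°F·h/BTU

4.36 ft²·°F·h/BTU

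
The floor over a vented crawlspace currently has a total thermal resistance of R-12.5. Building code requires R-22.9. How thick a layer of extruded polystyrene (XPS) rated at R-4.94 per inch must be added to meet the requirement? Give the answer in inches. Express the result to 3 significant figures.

2.11 in

ΔR = 22.9 − 12.5 = 10.4 ft²·°F·h/BTU
L = ΔR / (R/in) = 10.4/4.94 = 2.105 in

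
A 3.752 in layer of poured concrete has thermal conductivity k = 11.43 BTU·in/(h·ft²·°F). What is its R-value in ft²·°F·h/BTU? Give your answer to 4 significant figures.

0.3283 ft²·°F·h/BTU

R = L/k = 3.752/11.43 = 0.32826 ft²·°F·h/BTU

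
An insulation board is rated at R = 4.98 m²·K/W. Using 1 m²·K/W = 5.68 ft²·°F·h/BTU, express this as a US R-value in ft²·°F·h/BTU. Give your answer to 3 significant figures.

28.3 ft²·°F·h/BTU

R_US = 4.98 × 5.68 = 28.29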